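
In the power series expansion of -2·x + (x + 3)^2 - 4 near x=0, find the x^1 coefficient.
Expand to order 1: -2·x + (x + 3)^2 - 4 = 4·x + 5 + O(x^2).
The coefficient of x^1 is 4.

Final answer: 4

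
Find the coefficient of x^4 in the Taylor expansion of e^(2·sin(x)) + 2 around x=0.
Expand to order 4: e^(2·sin(x)) + 2 = x^3 + 2·x^2 + 2·x + 3 + O(x^5).
The coefficient of x^4 is 0.

Final answer: 0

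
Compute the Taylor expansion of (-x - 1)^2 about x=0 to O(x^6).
x^2 + 2·x + 1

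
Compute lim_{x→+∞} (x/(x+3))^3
As x → +∞: x/(x+3) = 1/(1 + 3/x) → 1, and the 3rd power of a limit-1 base also → 1.
Limit = 1.

Final answer: 1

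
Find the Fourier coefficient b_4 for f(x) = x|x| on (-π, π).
b_4 = (1/π) ∫_{-π}^{π} f(x)·sin(4x) dx.
Evaluate the integral (use parity and integration by parts as needed): b_4 = -π/2.

Final answer: -π/2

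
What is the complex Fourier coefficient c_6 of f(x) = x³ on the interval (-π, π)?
Compute the real Fourier coefficients first: a_6 = 0, b_6 = 1/18 - π^2/3.
Then c_6 = (a_6 − i·b_6)/2 = -i/36 + i·π^2/6.

Final answer: -i/36 + i·π^2/6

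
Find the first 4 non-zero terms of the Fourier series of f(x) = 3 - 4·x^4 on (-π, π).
(-192 + 32·π^2)·cos(x) + (12 - 8·π^2)·cos(2·x) + (-64/27 + 32·π^2/9)·cos(3·x) - 4·π^4/5 + 3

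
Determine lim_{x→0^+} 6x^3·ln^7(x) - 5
The product is a 0·∞ indeterminate form at x → 0⁺.
Rewrite the product as 6·ln^7(x) / x^(-3) and apply L'Hôpital, or use the standard hierarchy x^(-3) ≫ |ln x|^7 as x → 0⁺.
The indeterminate product → 0, so the limit = -5.

Final answer: -5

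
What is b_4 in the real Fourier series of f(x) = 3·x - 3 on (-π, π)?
b_4 = (1/π) ∫_{-π}^{π} f(x)·sin(4x) dx.
Evaluate the integral (use parity and integration by parts as needed): b_4 = -3/2.

Final answer: -3/2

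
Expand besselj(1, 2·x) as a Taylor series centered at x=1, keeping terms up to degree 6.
besselj(1, 2) + (-besselj(2, 2) + besselj(0, 2))·(x - 1) + (-3·besselj(1, 2)/2 + besselj(3, 2)/2)·(x - 1)^2 + (-besselj(0, 2)/2 - besselj(4, 2)/6 + 2·besselj(2, 2)/3)·(x - 1)^3 + (-5·besselj(3, 2)/24 + besselj(5, 2)/24 + 5·besselj(1, 2)/12)·(x - 1)^4 + (-besselj(2, 2)/8 - besselj(6, 2)/120 + besselj(4, 2)/20 + besselj(0, 2)/12)·(x - 1)^5 + (-7·besselj(1, 2)/144 - 7·besselj(5, 2)/720 + besselj(7, 2)/720 + 7·besselj(3, 2)/240)·(x - 1)^6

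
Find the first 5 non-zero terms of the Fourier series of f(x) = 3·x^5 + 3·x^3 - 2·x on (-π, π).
(-114·π^2 + 6·π^4 + 680)·sin(x) + (-3·π^4 - 16 + 12·π^2)·sin(2·x) + (-22·π^2/9 + 8/27 + 2·π^4)·sin(3·x) + (-3·π^4/2 + 55/64 + 3·π^2/8)·sin(4·x) + (-536/625 + 6·π^2/25 + 6·π^4/5)·sin(5·x)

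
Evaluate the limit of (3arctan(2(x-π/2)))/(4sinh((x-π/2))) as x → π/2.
Both numerator and denominator → 0 as x → π/2; this is a 0/0 indeterminate form.
Expand each to leading order near x = π/2: numerator ~ 6·(x - π/2), denominator ~ 4·(x - π/2).
The limit of the ratio is 3/2.

Final answer: 3/2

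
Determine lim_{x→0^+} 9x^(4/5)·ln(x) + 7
The product is a 0·∞ indeterminate form at x → 0⁺.
Rewrite the product as 9·ln(x) / x^(-4/5) and apply L'Hôpital, or use the standard hierarchy x^(-4/5) ≫ |ln x| as x → 0⁺.
The indeterminate product → 0, so the limit = 7.

Final answer: 7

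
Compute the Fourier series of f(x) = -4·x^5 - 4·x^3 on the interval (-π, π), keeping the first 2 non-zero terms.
(-912 - 8·π^4 + 152·π^2)·sin(x) + (-16·π^2 + 24 + 4·π^4)·sin(2·x)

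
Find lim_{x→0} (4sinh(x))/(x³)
Both numerator and denominator → 0 as x → 0; this is a 0/0 indeterminate form.
Expand each to leading order near x = 0: numerator ~ 4·x, denominator ~ x^3.
The limit of the ratio is ∞.

Final answer: ∞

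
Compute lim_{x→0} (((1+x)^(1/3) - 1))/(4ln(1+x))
Both numerator and denominator → 0 as x → 0; this is a 0/0 indeterminate form.
Expand each to leading order near x = 0: numerator ~ x/3, denominator ~ 4·x.
The limit of the ratio is 1/12.

Final answer: 1/12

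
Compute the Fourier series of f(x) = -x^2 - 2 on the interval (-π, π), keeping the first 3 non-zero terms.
4·cos(x) - cos(2·x) - π^2/3 - 2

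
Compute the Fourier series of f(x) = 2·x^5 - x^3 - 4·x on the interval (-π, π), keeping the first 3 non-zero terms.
(-82·π^2 + 4·π^4 + 484)·sin(x) + (-2·π^4 - 25/2 + 11·π^2)·sin(2·x) + (-98·π^2/27 - 20/81 + 4·π^4/3)·sin(3·x)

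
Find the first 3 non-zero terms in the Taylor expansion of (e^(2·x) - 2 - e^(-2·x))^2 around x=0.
16·x^2 - 16·x + 4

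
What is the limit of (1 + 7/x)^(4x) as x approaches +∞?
As x → +∞: write (1 + 7/x)^(4x) = ((1 + 7/x)^x)^4 → (e^7)^4 = e^28.
Limit = e^(28).

Final answer: e^(28)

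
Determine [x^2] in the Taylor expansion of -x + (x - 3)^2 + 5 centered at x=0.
Expand to order 2: -x + (x - 3)^2 + 5 = x^2 - 7·x + 14 + O(x^3).
The coefficient of x^2 is 1.

Final answer: 1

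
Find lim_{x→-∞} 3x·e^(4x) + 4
The product is a 0·∞ indeterminate form at x → -∞.
Rewrite the product as 3x / e^(-4x) (an ∞/∞ form) and apply L'Hôpital, or use the standard hierarchy e^(4|x|) ≫ |x| as x → -∞.
The indeterminate product → 0, so the limit = 4.

Final answer: 4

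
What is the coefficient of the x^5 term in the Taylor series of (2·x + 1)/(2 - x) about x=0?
Expand to order 5: (2·x + 1)/(2 - x) = 5·x^5/64 + 5·x^4/32 + 5·x^3/16 + 5·x^2/8 + 5·x/4 + 1/2 + O(x^6).
The coefficient of x^5 is 5/64.

Final answer: 5/64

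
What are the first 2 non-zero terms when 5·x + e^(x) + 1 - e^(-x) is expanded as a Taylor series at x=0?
7·x + 1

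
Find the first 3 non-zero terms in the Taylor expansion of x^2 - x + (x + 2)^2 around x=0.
2·x^2 + 3·x + 4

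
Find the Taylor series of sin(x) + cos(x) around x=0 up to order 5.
x^5/120 + x^4/24 - x^3/6 - x^2/2 + x + 1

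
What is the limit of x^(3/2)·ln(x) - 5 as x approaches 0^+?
The product is a 0·∞ indeterminate form at x → 0⁺.
Rewrite the product as ln(x) / x^(-3/2) and apply L'Hôpital, or use the standard hierarchy x^(-3/2) ≫ |ln x| as x → 0⁺.
The indeterminate product → 0, so the limit = -5.

Final answer: -5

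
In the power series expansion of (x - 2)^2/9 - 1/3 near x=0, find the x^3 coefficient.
Expand to order 3: (x - 2)^2/9 - 1/3 = x^2/9 - 4·x/9 + 1/9 + O(x^4).
The coefficient of x^3 is 0.

Final answer: 0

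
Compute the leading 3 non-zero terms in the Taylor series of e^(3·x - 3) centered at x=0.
9·x^2·e^(-3)/2 + 3·x·e^(-3) + e^(-3)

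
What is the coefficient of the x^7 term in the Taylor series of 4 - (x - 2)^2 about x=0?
Expand to order 7: 4 - (x - 2)^2 = -x^2 + 4·x + O(x^8).
The coefficient of x^7 is 0.

Final answer: 0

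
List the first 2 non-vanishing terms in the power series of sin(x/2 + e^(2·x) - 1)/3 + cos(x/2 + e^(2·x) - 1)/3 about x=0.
5·x/6 + 1/3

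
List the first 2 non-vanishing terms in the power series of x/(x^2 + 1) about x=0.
-x^3 + x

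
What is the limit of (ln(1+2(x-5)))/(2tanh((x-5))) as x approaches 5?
Both numerator and denominator → 0 as x → 5; this is a 0/0 indeterminate form.
Expand each to leading order near x = 5: numerator ~ 2·(x - 5), denominator ~ 2·(x - 5).
The limit of the ratio is 1.

Final answer: 1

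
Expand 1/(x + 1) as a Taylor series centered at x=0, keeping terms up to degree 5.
-x^5 + x^4 - x^3 + x^2 - x + 1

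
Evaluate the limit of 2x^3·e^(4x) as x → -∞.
This is a 0·∞ indeterminate form at x → -∞.
Rewrite the product as 2x^3 / e^(-4x) (an ∞/∞ form) and apply L'Hôpital, or use the standard hierarchy e^(4|x|) ≫ |x^3| as x → -∞.
The indeterminate product → 0, so the limit = 0.

Final answer: 0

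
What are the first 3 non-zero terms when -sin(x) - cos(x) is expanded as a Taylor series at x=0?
x^2/2 - x - 1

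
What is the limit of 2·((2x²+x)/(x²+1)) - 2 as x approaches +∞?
Evaluate the dominant behaviour as x → +∞; each term tends to a finite value or vanishes.
Limit = 2.

Final answer: 2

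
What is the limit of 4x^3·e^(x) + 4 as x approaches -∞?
The product is a 0·∞ indeterminate form at x → -∞.
Rewrite the product as 4x^3 / e^(-x) (an ∞/∞ form) and apply L'Hôpital, or use the standard hierarchy e^(|x|) ≫ |x^3| as x → -∞.
The indeterminate product → 0, so the limit = 4.

Final answer: 4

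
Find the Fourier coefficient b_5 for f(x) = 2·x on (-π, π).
b_5 = (1/π) ∫_{-π}^{π} f(x)·sin(5x) dx.
Evaluate the integral (use parity and integration by parts as needed): b_5 = 4/5.

Final answer: 4/5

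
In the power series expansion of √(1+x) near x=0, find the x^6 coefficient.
Expand to order 6: √(1+x) = -21·x^6/1024 + 7·x^5/256 - 5·x^4/128 + x^3/16 - x^2/8 + x/2 + 1 + O(x^7).
The coefficient of x^6 is -21/1024.

Final answer: -21/1024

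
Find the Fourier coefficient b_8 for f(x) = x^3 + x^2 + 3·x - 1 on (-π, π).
b_8 = (1/π) ∫_{-π}^{π} f(x)·sin(8x) dx.
Evaluate the integral (use parity and integration by parts as needed): b_8 = -π^2/4 - 93/128.

Final answer: -π^2/4 - 93/128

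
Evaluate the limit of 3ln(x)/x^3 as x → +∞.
This is an ∞/∞ indeterminate form as x → +∞.
The polynomial denominator x^3 dominates the logarithmic numerator (any positive power of x ≫ ln(x) as x → ∞), so the quotient → 0.
Limit = 0.

Final answer: 0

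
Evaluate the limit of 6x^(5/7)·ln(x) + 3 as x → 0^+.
The product is a 0·∞ indeterminate form at x → 0⁺.
Rewrite the product as 6·ln(x) / x^(-5/7) and apply L'Hôpital, or use the standard hierarchy x^(-5/7) ≫ |ln x| as x → 0⁺.
The indeterminate product → 0, so the limit = 3.

Final answer: 3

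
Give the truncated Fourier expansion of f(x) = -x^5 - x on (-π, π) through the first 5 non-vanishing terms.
(-242 - 2·π^4 + 40·π^2)·sin(x) + (-5·π^2 + 17/2 + π^4)·sin(2·x) + (-2·π^4/3 - 134/81 + 40·π^2/27)·sin(3·x) + (-5·π^2/8 + 47/64 + π^4/2)·sin(4·x) + (-2·π^4/5 - 298/625 + 8·π^2/25)·sin(5·x)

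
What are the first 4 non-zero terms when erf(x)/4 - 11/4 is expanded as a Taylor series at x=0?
x^5/(20·√(π)) - x^3/(6·√(π)) + x/(2·√(π)) - 11/4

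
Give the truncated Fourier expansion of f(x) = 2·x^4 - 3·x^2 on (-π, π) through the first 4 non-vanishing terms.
(108 - 16·π^2)·cos(x) + (-9 + 4·π^2)·cos(2·x) + (68/27 - 16·π^2/9)·cos(3·x) - π^2 + 2·π^4/5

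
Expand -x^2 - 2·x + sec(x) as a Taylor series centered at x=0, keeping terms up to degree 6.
61·x^6/720 + 5·x^4/24 - x^2/2 - 2·x + 1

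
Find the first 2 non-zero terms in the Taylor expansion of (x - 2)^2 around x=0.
4 - 4·x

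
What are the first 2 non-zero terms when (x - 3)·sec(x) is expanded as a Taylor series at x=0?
x - 3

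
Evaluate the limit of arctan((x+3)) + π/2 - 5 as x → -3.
Direct substitution at x = -3 gives -5 + π/2.

Final answer: -5 + π/2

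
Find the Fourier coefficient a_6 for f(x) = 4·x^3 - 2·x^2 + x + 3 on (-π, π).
a_6 = (1/π) ∫_{-π}^{π} f(x)·cos(6x) dx.
Evaluate the integral (use parity and integration by parts as needed): a_6 = -2/9.

Final answer: -2/9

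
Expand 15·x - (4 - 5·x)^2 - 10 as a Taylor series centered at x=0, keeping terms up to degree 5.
-25·x^2 + 55·x - 26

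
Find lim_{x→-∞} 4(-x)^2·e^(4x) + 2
The product is a 0·∞ indeterminate form at x → -∞.
Rewrite the product as 4(-x)^2 / e^(-4x) (an ∞/∞ form) and apply L'Hôpital, or use the standard hierarchy e^(4|x|) ≫ |(-x)^2| as x → -∞.
The indeterminate product → 0, so the limit = 2.

Final answer: 2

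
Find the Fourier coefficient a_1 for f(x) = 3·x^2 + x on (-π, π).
a_1 = (1/π) ∫_{-π}^{π} f(x)·cos(1x) dx.
Evaluate the integral (use parity and integration by parts as needed): a_1 = -12.

Final answer: -12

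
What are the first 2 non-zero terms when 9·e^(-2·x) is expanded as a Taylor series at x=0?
9 - 18·x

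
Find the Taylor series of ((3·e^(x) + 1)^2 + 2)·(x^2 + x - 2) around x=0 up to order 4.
43·x^4/2 + 19·x^3 - 30·x - 36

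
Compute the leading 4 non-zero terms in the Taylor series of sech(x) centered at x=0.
-61·x^6/720 + 5·x^4/24 - x^2/2 + 1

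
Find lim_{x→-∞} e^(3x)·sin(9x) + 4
Evaluate the dominant behaviour as x → -∞; each term tends to a finite value or vanishes.
Limit = 4.

Final answer: 4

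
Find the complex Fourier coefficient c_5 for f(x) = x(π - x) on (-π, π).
Compute the real Fourier coefficients first: a_5 = 4/25, b_5 = 2·π/5.
Then c_5 = (a_5 − i·b_5)/2 = 2/25 - i·π/5.

Final answer: 2/25 - i·π/5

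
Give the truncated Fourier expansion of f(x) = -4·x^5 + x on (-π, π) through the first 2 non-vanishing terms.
(-958 - 8·π^4 + 160·π^2)·sin(x) + (-20·π^2 + 29 + 4·π^4)·sin(2·x)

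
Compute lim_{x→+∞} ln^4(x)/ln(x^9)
This is an ∞/∞ indeterminate form as x → +∞.
Write ln(x^9) = 9·ln(x), reducing the quotient to ln^3(x)/9 → ∞.
Limit = ∞.

Final answer: ∞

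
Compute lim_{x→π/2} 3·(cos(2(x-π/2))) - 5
Direct substitution at x = π/2 gives -2.

Final answer: -2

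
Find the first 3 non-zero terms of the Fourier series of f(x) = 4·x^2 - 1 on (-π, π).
-16·cos(x) + 4·cos(2·x) - 1 + 4·π^2/3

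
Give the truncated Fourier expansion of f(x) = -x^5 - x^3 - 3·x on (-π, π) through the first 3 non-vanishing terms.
(-234 - 2·π^4 + 38·π^2)·sin(x) + (-4·π^2 + 9 + π^4)·sin(2·x) + (-2·π^4/3 - 206/81 + 22·π^2/27)·sin(3·x)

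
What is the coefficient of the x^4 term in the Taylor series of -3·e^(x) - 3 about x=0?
Expand to order 4: -3·e^(x) - 3 = -x^4/8 - x^3/2 - 3·x^2/2 - 3·x - 6 + O(x^5).
The coefficient of x^4 is -1/8.

Final answer: -1/8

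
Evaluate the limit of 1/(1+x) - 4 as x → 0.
Direct substitution at x = 0 gives -3.

Final answer: -3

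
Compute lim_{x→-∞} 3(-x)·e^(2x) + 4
The product is a 0·∞ indeterminate form at x → -∞.
Rewrite the product as 3(-x) / e^(-2x) (an ∞/∞ form) and apply L'Hôpital, or use the standard hierarchy e^(2|x|) ≫ |(-x)| as x → -∞.
The indeterminate product → 0, so the limit = 4.

Final answer: 4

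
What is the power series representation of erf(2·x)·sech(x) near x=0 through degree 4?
-22·x^3/(3·√(π)) + 4·x/√(π)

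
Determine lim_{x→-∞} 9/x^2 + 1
Evaluate the dominant behaviour as x → -∞; each term tends to a finite value or vanishes.
Limit = 1.

Final answer: 1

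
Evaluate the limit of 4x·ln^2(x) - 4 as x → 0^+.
The product is a 0·∞ indeterminate form at x → 0⁺.
Rewrite the product as 4·ln^2(x) / x^(-1) and apply L'Hôpital, or use the standard hierarchy x^(-1) ≫ |ln x|^2 as x → 0⁺.
The indeterminate product → 0, so the limit = -4.

Final answer: -4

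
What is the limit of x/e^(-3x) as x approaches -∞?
This is an ∞/∞ indeterminate form as x → -∞.
Compare growth rates of the dominant terms (exponentials ≫ polynomials ≫ logarithms), or apply L'Hôpital's rule; the quotient → 0.
Limit = 0.

Final answer: 0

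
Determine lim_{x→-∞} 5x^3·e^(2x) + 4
The product is a 0·∞ indeterminate form at x → -∞.
Rewrite the product as 5x^3 / e^(-2x) (an ∞/∞ form) and apply L'Hôpital, or use the standard hierarchy e^(2|x|) ≫ |x^3| as x → -∞.
The indeterminate product → 0, so the limit = 4.

Final answer: 4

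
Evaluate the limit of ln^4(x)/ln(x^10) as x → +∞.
This is an ∞/∞ indeterminate form as x → +∞.
Write ln(x^10) = 10·ln(x), reducing the quotient to ln^3(x)/10 → ∞.
Limit = ∞.

Final answer: ∞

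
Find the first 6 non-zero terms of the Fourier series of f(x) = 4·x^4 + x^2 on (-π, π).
(188 - 32·π^2)·cos(x) + (-11 + 8·π^2)·cos(2·x) + (52/27 - 32·π^2/9)·cos(3·x) + (-1/2 + 2·π^2)·cos(4·x) + (92/625 - 32·π^2/25)·cos(5·x) + π^2/3 + 4·π^4/5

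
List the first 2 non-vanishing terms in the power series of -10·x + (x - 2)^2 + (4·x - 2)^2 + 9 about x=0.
17 - 30·x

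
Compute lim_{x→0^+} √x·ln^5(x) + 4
The product is a 0·∞ indeterminate form at x → 0⁺.
Rewrite the product as ln^5(x) / x^(-1/2) and apply L'Hôpital, or use the standard hierarchy x^(-1/2) ≫ |ln x|^5 as x → 0⁺.
The indeterminate product → 0, so the limit = 4.

Final answer: 4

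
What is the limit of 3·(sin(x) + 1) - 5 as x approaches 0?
Direct substitution at x = 0 gives -2.

Final answer: -2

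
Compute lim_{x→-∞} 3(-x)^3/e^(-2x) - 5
The quotient is an ∞/∞ indeterminate form as x → -∞.
Compare growth rates of the dominant terms (exponentials ≫ polynomials ≫ logarithms), or apply L'Hôpital's rule; the quotient → 0.
Adding the constant: 0 - 5 = -5. Limit = -5.

Final answer: -5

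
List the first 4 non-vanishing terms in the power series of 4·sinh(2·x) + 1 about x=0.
16·x^5/15 + 16·x^3/3 + 8·x + 1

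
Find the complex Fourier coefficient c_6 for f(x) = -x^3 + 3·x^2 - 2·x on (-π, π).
Compute the real Fourier coefficients first: a_6 = 1/3, b_6 = 11/18 + π^2/3.
Then c_6 = (a_6 − i·b_6)/2 = 1/6 - i·π^2/6 - 11·i/36.

Final answer: 1/6 - i·π^2/6 - 11·i/36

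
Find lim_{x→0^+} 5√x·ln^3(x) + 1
The product is a 0·∞ indeterminate form at x → 0⁺.
Rewrite the product as 5·ln^3(x) / x^(-1/2) and apply L'Hôpital, or use the standard hierarchy x^(-1/2) ≫ |ln x|^3 as x → 0⁺.
The indeterminate product → 0, so the limit = 1.

Final answer: 1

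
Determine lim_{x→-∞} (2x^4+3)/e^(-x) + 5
The quotient is an ∞/∞ indeterminate form as x → -∞.
Compare growth rates of the dominant terms (exponentials ≫ polynomials ≫ logarithms), or apply L'Hôpital's rule; the quotient → 0.
Adding the constant: 0 + 5 = 5. Limit = 5.

Final answer: 5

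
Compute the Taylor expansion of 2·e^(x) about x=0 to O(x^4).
x^3/3 + x^2 + 2·x + 2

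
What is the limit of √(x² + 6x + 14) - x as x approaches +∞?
This is an ∞ − ∞ indeterminate form.
Multiply and divide by the conjugate √(x²+6x + 14) + x; the x² terms cancel, leaving (6x + 14)/(√(x²+6x + 14)+x) → 6/2 = 3.
Limit = 3.

Final answer: 3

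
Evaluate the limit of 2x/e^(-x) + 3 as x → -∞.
The quotient is an ∞/∞ indeterminate form as x → -∞.
Compare growth rates of the dominant terms (exponentials ≫ polynomials ≫ logarithms), or apply L'Hôpital's rule; the quotient → 0.
Adding the constant: 0 + 3 = 3. Limit = 3.

Final answer: 3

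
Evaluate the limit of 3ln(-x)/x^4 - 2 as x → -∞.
The quotient is an ∞/∞ indeterminate form as x → -∞.
Compare growth rates of the dominant terms (exponentials ≫ polynomials ≫ logarithms), or apply L'Hôpital's rule; the quotient → 0.
Adding the constant: 0 - 2 = -2. Limit = -2.

Final answer: -2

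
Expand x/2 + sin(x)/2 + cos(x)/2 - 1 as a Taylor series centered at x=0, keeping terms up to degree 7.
-x^7/10080 - x^6/1440 + x^5/240 + x^4/48 - x^3/12 - x^2/4 + x - 1/2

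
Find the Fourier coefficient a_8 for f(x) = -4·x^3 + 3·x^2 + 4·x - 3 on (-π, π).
a_8 = (1/π) ∫_{-π}^{π} f(x)·cos(8x) dx.
Evaluate the integral (use parity and integration by parts as needed): a_8 = 3/16.

Final answer: 3/16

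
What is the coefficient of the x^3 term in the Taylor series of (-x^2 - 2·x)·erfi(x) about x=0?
Expand to order 3: (-x^2 - 2·x)·erfi(x) = -2·x^3/√(π) - 4·x^2/√(π) + O(x^4).
The coefficient of x^3 is -2/√(π).

Final answer: -2/√(π)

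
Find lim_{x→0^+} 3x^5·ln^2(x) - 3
The product is a 0·∞ indeterminate form at x → 0⁺.
Rewrite the product as 3·ln^2(x) / x^(-5) and apply L'Hôpital, or use the standard hierarchy x^(-5) ≫ |ln x|^2 as x → 0⁺.
The indeterminate product → 0, so the limit = -3.

Final answer: -3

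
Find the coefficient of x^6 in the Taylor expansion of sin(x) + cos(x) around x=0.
Expand to order 6: sin(x) + cos(x) = -x^6/720 + x^5/120 + x^4/24 - x^3/6 - x^2/2 + x + 1 + O(x^7).
The coefficient of x^6 is -1/720.

Final answer: -1/720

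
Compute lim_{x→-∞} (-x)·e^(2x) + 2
The product is a 0·∞ indeterminate form at x → -∞.
Rewrite the product as (-x) / e^(-2x) (an ∞/∞ form) and apply L'Hôpital, or use the standard hierarchy e^(2|x|) ≫ |(-x)| as x → -∞.
The indeterminate product → 0, so the limit = 2.

Final answer: 2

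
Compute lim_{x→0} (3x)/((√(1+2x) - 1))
Both numerator and denominator → 0 as x → 0; this is a 0/0 indeterminate form.
Expand each to leading order near x = 0: numerator ~ 3·x, denominator ~ x.
The limit of the ratio is 3.

Final answer: 3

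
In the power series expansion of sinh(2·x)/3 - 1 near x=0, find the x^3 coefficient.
Expand to order 3: sinh(2·x)/3 - 1 = 4·x^3/9 + 2·x/3 - 1 + O(x^4).
The coefficient of x^3 is 4/9.

Final answer: 4/9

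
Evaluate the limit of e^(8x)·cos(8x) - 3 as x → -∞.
Evaluate the dominant behaviour as x → -∞; each term tends to a finite value or vanishes.
Limit = -3.

Final answer: -3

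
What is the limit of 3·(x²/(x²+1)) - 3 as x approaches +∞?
Evaluate the dominant behaviour as x → +∞; each term tends to a finite value or vanishes.
Limit = 0.

Final answer: 0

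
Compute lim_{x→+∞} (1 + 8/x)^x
As x → +∞: this is the defining limit (1 + 8/x)^x → e^8.
Limit = e^(8).

Final answer: e^(8)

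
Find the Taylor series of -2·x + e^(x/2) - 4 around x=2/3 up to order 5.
-16/3 + e^(1/3) + (-2 + e^(1/3)/2)·(x - 2/3) + e^(1/3)·(x - 2/3)^2/8 + e^(1/3)·(x - 2/3)^3/48 + e^(1/3)·(x - 2/3)^4/384 + e^(1/3)·(x - 2/3)^5/3840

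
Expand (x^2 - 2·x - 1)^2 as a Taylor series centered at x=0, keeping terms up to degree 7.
x^4 - 4·x^3 + 2·x^2 + 4·x + 1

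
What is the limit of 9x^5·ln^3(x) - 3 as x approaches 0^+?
The product is a 0·∞ indeterminate form at x → 0⁺.
Rewrite the product as 9·ln^3(x) / x^(-5) and apply L'Hôpital, or use the standard hierarchy x^(-5) ≫ |ln x|^3 as x → 0⁺.
The indeterminate product → 0, so the limit = -3.

Final answer: -3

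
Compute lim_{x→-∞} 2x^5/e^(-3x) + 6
The quotient is an ∞/∞ indeterminate form as x → -∞.
Compare growth rates of the dominant terms (exponentials ≫ polynomials ≫ logarithms), or apply L'Hôpital's rule; the quotient → 0.
Adding the constant: 0 + 6 = 6. Limit = 6.

Final answer: 6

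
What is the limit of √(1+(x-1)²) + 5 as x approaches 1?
Direct substitution at x = 1 gives 6.

Final answer: 6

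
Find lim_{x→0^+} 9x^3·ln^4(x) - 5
The product is a 0·∞ indeterminate form at x → 0⁺.
Rewrite the product as 9·ln^4(x) / x^(-3) and apply L'Hôpital, or use the standard hierarchy x^(-3) ≫ |ln x|^4 as x → 0⁺.
The indeterminate product → 0, so the limit = -5.

Final answer: -5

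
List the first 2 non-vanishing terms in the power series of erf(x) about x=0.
-2·x^3/(3·√(π)) + 2·x/√(π)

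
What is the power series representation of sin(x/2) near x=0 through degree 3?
-x^3/48 + x/2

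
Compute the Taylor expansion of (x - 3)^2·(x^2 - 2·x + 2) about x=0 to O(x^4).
-8·x^3 + 23·x^2 - 30·x + 18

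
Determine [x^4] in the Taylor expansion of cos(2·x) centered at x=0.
Expand to order 4: cos(2·x) = 2·x^4/3 - 2·x^2 + 1 + O(x^5).
The coefficient of x^4 is 2/3.

Final answer: 2/3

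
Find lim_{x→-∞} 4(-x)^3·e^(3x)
This is a 0·∞ indeterminate form at x → -∞.
Rewrite the product as 4(-x)^3 / e^(-3x) (an ∞/∞ form) and apply L'Hôpital, or use the standard hierarchy e^(3|x|) ≫ |(-x)^3| as x → -∞.
The indeterminate product → 0, so the limit = 0.

Final answer: 0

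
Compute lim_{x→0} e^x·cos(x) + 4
Direct substitution at x = 0 gives 5.

Final answer: 5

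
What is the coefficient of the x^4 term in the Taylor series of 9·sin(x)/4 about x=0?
Expand to order 4: 9·sin(x)/4 = -3·x^3/8 + 9·x/4 + O(x^5).
The coefficient of x^4 is 0.

Final answer: 0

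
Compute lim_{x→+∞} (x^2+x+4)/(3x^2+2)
This is an ∞/∞ indeterminate form as x → +∞.
Divide numerator and denominator by x^2 and let the lower-order terms vanish; the leading terms give 1/3.
Limit = 1/3.

Final answer: 1/3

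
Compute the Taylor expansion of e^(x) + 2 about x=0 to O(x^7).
x^6/720 + x^5/120 + x^4/24 + x^3/6 + x^2/2 + x + 3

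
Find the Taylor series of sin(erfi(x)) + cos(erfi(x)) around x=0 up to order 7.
x^7·(-38/(45·π^(3/2)) - 8/(315·π^(7/2)) + 4/(9·π^(5/2)) + 1/(21·√(π))) + x^6·(-28/(45·π) - 4/(45·π^3) + 8/(9·π^2)) + x^5·(-4/(3·π^(3/2)) + 4/(15·π^(5/2)) + 1/(5·√(π))) + x^4·(-4/(3·π) + 2/(3·π^2)) + x^3·(-4/(3·π^(3/2)) + 2/(3·√(π))) - 2·x^2/π + 2·x/√(π) + 1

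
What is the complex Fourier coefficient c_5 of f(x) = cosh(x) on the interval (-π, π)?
Compute the real Fourier coefficients first: a_5 = -sinh(π)/(13·π), b_5 = 0.
Then c_5 = (a_5 − i·b_5)/2 = -sinh(π)/(26·π).

Final answer: -sinh(π)/(26·π)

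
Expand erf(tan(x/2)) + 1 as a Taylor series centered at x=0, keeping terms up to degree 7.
-x^7/(1344·√(π)) - x^5/(160·√(π)) + x/√(π) + 1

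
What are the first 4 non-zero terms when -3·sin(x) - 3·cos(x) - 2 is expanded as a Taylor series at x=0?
x^3/2 + 3·x^2/2 - 3·x - 5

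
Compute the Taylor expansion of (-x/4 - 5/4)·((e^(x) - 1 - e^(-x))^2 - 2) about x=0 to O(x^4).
-x^3/6 - 4·x^2 + 21·x/4 + 5/4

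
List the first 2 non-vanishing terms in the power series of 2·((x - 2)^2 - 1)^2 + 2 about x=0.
20 - 48·x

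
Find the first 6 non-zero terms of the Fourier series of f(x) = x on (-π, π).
2·sin(x) - sin(2·x) + 2·sin(3·x)/3 - sin(4·x)/2 + 2·sin(5·x)/5 - sin(6·x)/3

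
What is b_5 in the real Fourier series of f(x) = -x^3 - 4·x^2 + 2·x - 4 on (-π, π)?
b_5 = (1/π) ∫_{-π}^{π} f(x)·sin(5x) dx.
Evaluate the integral (use parity and integration by parts as needed): b_5 = 112/125 - 2·π^2/5.

Final answer: 112/125 - 2·π^2/5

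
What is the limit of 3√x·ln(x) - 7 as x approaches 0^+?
The product is a 0·∞ indeterminate form at x → 0⁺.
Rewrite the product as 3·ln(x) / x^(-1/2) and apply L'Hôpital, or use the standard hierarchy x^(-1/2) ≫ |ln x| as x → 0⁺.
The indeterminate product → 0, so the limit = -7.

Final answer: -7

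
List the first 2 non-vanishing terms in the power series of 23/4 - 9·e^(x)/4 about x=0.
7/2 - 9·x/4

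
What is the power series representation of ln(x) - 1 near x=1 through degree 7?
-1 + (x - 1) - (x - 1)^2/2 + (x - 1)^3/3 - (x - 1)^4/4 + (x - 1)^5/5 - (x - 1)^6/6 + (x - 1)^7/7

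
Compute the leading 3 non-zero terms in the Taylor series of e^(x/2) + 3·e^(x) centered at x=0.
13·x^2/8 + 7·x/2 + 4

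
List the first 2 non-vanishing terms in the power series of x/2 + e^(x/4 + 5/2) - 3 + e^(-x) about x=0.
x·(-1/2 + e^(5/2)/4) - 2 + e^(5/2)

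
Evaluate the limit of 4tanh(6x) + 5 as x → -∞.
Evaluate the dominant behaviour as x → -∞; each term tends to a finite value or vanishes.
Limit = 1.

Final answer: 1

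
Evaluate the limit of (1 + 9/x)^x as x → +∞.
As x → +∞: this is the defining limit (1 + 9/x)^x → e^9.
Limit = e^(9).

Final answer: e^(9)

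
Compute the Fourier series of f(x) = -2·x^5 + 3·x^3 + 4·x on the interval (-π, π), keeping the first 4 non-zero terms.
(-508 - 4·π^4 + 86·π^2)·sin(x) + (-13·π^2 + 31/2 + 2·π^4)·sin(2·x) + (-4·π^4/3 - 52/81 + 134·π^2/27)·sin(3·x) + (-11·π^2/4 - 31/32 + π^4)·sin(4·x)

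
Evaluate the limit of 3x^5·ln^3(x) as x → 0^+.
This is a 0·∞ indeterminate form at x → 0⁺.
Rewrite the product as 3·ln^3(x) / x^(-5) and apply L'Hôpital, or use the standard hierarchy x^(-5) ≫ |ln x|^3 as x → 0⁺.
The indeterminate product → 0, so the limit = 0.

Final answer: 0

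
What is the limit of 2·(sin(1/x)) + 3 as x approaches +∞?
Evaluate the dominant behaviour as x → +∞; each term tends to a finite value or vanishes.
Limit = 3.

Final answer: 3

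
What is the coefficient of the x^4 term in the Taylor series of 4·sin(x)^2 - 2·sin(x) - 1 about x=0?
Expand to order 4: 4·sin(x)^2 - 2·sin(x) - 1 = -4·x^4/3 + x^3/3 + 4·x^2 - 2·x - 1 + O(x^5).
The coefficient of x^4 is -4/3.

Final answer: -4/3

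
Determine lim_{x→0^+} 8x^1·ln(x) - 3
The product is a 0·∞ indeterminate form at x → 0⁺.
Rewrite the product as 8·ln(x) / x^(-1) and apply L'Hôpital, or use the standard hierarchy x^(-1) ≫ |ln x| as x → 0⁺.
The indeterminate product → 0, so the limit = -3.

Final answer: -3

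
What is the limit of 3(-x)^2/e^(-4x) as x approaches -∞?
This is an ∞/∞ indeterminate form as x → -∞.
Compare growth rates of the dominant terms (exponentials ≫ polynomials ≫ logarithms), or apply L'Hôpital's rule; the quotient → 0.
Limit = 0.

Final answer: 0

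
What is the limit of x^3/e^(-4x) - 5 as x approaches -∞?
The quotient is an ∞/∞ indeterminate form as x → -∞.
Compare growth rates of the dominant terms (exponentials ≫ polynomials ≫ logarithms), or apply L'Hôpital's rule; the quotient → 0.
Adding the constant: 0 - 5 = -5. Limit = -5.

Final answer: -5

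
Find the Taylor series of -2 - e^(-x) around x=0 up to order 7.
x^7/5040 - x^6/720 + x^5/120 - x^4/24 + x^3/6 - x^2/2 + x - 3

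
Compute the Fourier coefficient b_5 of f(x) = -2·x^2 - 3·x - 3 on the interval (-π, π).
b_5 = (1/π) ∫_{-π}^{π} f(x)·sin(5x) dx.
Evaluate the integral (use parity and integration by parts as needed): b_5 = -6/5.

Final answer: -6/5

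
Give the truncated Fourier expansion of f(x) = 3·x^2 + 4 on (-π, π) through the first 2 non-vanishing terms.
-12·cos(x) + 4 + π^2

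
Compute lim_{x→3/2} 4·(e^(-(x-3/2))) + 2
Direct substitution at x = 3/2 gives 6.

Final answer: 6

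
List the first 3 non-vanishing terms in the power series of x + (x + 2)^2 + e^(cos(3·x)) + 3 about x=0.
x^2·(1 - 9·e/2) + 5·x + e + 7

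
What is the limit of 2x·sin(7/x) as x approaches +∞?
As x → +∞: let u = 7/x → 0⁺; then 2·x·sin(7/x) = 2·7·sin(u)/u → 2·7·1 = 14.
Limit = 14.

Final answer: 14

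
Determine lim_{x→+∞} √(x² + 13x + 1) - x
This is an ∞ − ∞ indeterminate form.
Multiply and divide by the conjugate √(x²+13x + 1) + x; the x² terms cancel, leaving (13x + 1)/(√(x²+13x + 1)+x) → 13/2.
Limit = 13/2.

Final answer: 13/2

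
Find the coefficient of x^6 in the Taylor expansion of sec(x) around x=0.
Expand to order 6: sec(x) = 61·x^6/720 + 5·x^4/24 + x^2/2 + 1 + O(x^7).
The coefficient of x^6 is 61/720.

Final answer: 61/720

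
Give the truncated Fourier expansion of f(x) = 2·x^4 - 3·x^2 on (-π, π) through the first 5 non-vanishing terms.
(108 - 16·π^2)·cos(x) + (-9 + 4·π^2)·cos(2·x) + (68/27 - 16·π^2/9)·cos(3·x) + (-9/8 + π^2)·cos(4·x) - π^2 + 2·π^4/5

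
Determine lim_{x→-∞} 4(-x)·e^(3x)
This is a 0·∞ indeterminate form at x → -∞.
Rewrite the product as 4(-x) / e^(-3x) (an ∞/∞ form) and apply L'Hôpital, or use the standard hierarchy e^(3|x|) ≫ |(-x)| as x → -∞.
The indeterminate product → 0, so the limit = 0.

Final answer: 0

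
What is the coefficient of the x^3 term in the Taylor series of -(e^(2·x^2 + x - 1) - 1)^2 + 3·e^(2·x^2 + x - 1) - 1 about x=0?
-(-1 + e^(-1))^2·(13·e^(-1)/(3·(-1 + e^(-1))) + 5·e^(-2)/(-1 + e^(-1))^2) + 13·e^(-1)/2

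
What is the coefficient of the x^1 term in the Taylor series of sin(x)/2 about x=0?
Expand to order 1: sin(x)/2 = x/2 + O(x^2).
The coefficient of x^1 is 1/2.

Final answer: 1/2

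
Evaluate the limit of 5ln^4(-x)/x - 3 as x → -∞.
The quotient is an ∞/∞ indeterminate form as x → -∞.
Compare growth rates of the dominant terms (exponentials ≫ polynomials ≫ logarithms), or apply L'Hôpital's rule; the quotient → 0.
Adding the constant: 0 - 3 = -3. Limit = -3.

Final answer: -3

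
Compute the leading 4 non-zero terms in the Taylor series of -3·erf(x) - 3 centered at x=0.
-3·x^5/(5·√(π)) + 2·x^3/√(π) - 6·x/√(π) - 3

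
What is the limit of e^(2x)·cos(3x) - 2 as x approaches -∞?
Evaluate the dominant behaviour as x → -∞; each term tends to a finite value or vanishes.
Limit = -2.

Final answer: -2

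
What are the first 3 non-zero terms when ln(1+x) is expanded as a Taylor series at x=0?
x^3/3 - x^2/2 + x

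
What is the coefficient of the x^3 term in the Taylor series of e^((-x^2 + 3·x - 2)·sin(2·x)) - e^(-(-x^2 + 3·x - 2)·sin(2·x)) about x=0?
Expand to order 3: e^((-x^2 + 3·x - 2)·sin(2·x)) - e^(-(-x^2 + 3·x - 2)·sin(2·x)) = -20·x^3 + 12·x^2 - 8·x + O(x^4).
The coefficient of x^3 is -20.

Final answer: -20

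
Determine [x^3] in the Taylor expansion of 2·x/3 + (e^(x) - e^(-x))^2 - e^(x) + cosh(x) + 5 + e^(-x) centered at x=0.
-1/3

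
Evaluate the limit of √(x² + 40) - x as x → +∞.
This is an ∞ − ∞ indeterminate form.
Multiply and divide by the conjugate √(x²+40) + x; the x² terms cancel, leaving 40/(√(x²+40)+x) → 0.
Limit = 0.

Final answer: 0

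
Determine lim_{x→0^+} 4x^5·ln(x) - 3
The product is a 0·∞ indeterminate form at x → 0⁺.
Rewrite the product as 4·ln(x) / x^(-5) and apply L'Hôpital, or use the standard hierarchy x^(-5) ≫ |ln x| as x → 0⁺.
The indeterminate product → 0, so the limit = -3.

Final answer: -3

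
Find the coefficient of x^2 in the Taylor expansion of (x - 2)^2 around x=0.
Expand to order 2: (x - 2)^2 = x^2 - 4·x + 4 + O(x^3).
The coefficient of x^2 is 1.

Final answer: 1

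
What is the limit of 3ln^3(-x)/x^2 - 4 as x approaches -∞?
The quotient is an ∞/∞ indeterminate form as x → -∞.
Compare growth rates of the dominant terms (exponentials ≫ polynomials ≫ logarithms), or apply L'Hôpital's rule; the quotient → 0.
Adding the constant: 0 - 4 = -4. Limit = -4.

Final answer: -4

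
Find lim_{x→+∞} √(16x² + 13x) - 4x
As x → +∞: multiply by the conjugate to get (13x)/(√(16x²+13x)+4x); the denominator ~ 8x, so the limit is 13/8.
Limit = 13/8.

Final answer: 13/8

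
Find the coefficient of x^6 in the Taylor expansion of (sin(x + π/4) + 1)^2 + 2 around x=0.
Expand to order 6: (sin(x + π/4) + 1)^2 + 2 = x^6·(√(2)/2 + 1)^2·(-√(2)/(720·(√(2)/2 + 1)) + 1/(720·(√(2)/2 + 1)^2)) + x^5·(√(2)/2 + 1)^2·(√(2)/(120·(√(2)/2 + 1)) + 1/(8·(√(2)/2 + 1)^2)) + x^4·(√(2)/2 + 1)^2·(-1/(24·(√(2)/2 + 1)^2) + √(2)/(24·(√(2)/2 + 1))) + x^3·(√(2)/2 + 1)^2·(-1/(2·(√(2)/2 + 1)^2) - √(2)/(6·(√(2)/2 + 1))) + x^2·(√(2)/2 + 1)^2·(-√(2)/(2·(√(2)/2 + 1)) + 1/(2·(√(2)/2 + 1)^2)) + √(2)·x·(√(2)/2 + 1) + 2 + (√(2)/2 + 1)^2 + O(x^7).
The coefficient of x^6 is (√(2)/2 + 1)^2·(-√(2)/(720·(√(2)/2 + 1)) + 1/(720·(√(2)/2 + 1)^2)).

Final answer: (√(2)/2 + 1)^2·(-√(2)/(720·(√(2)/2 + 1)) + 1/(720·(√(2)/2 + 1)^2))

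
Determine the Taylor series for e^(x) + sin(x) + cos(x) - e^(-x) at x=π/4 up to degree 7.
-e^(-π/4) + √(2) + e^(π/4) + (e^(-π/4) + e^(π/4))·(x - π/4) + (-√(2)/2 - e^(-π/4)/2 + e^(π/4)/2)·(x - π/4)^2 + (e^(-π/4)/6 + e^(π/4)/6)·(x - π/4)^3 + (-e^(-π/4)/24 + √(2)/24 + e^(π/4)/24)·(x - π/4)^4 + (e^(-π/4)/120 + e^(π/4)/120)·(x - π/4)^5 + (-√(2)/720 - e^(-π/4)/720 + e^(π/4)/720)·(x - π/4)^6 + (e^(-π/4)/5040 + e^(π/4)/5040)·(x - π/4)^7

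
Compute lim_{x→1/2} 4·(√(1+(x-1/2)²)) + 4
Direct substitution at x = 1/2 gives 8.

Final answer: 8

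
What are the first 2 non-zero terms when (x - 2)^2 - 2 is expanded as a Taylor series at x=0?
2 - 4·x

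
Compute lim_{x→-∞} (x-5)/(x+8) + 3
Evaluate the dominant behaviour as x → -∞; each term tends to a finite value or vanishes.
Limit = 4.

Final answer: 4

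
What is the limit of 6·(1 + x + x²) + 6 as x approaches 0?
Direct substitution at x = 0 gives 12.

Final answer: 12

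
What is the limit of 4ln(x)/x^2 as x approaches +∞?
This is an ∞/∞ indeterminate form as x → +∞.
The polynomial denominator x^2 dominates the logarithmic numerator (any positive power of x ≫ ln(x) as x → ∞), so the quotient → 0.
Limit = 0.

Final answer: 0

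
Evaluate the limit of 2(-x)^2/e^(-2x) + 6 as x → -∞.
The quotient is an ∞/∞ indeterminate form as x → -∞.
Compare growth rates of the dominant terms (exponentials ≫ polynomials ≫ logarithms), or apply L'Hôpital's rule; the quotient → 0.
Adding the constant: 0 + 6 = 6. Limit = 6.

Final answer: 6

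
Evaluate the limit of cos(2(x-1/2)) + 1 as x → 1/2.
Direct substitution at x = 1/2 gives 2.

Final answer: 2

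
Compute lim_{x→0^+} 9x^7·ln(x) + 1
The product is a 0·∞ indeterminate form at x → 0⁺.
Rewrite the product as 9·ln(x) / x^(-7) and apply L'Hôpital, or use the standard hierarchy x^(-7) ≫ |ln x| as x → 0⁺.
The indeterminate product → 0, so the limit = 1.

Final answer: 1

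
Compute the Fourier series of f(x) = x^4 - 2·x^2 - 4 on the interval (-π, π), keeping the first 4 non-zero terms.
(56 - 8·π^2)·cos(x) + (-5 + 2·π^2)·cos(2·x) + (40/27 - 8·π^2/9)·cos(3·x) - 2·π^2/3 - 4 + π^4/5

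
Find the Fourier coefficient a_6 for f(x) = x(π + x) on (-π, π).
a_6 = (1/π) ∫_{-π}^{π} f(x)·cos(6x) dx.
Evaluate the integral (use parity and integration by parts as needed): a_6 = 1/9.

Final answer: 1/9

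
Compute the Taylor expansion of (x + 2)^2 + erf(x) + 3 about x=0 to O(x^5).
-2·x^3/(3·√(π)) + x^2 + x·(2/√(π) + 4) + 7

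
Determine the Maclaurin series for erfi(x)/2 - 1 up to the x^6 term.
x^5/(10·√(π)) + x^3/(3·√(π)) + x/√(π) - 1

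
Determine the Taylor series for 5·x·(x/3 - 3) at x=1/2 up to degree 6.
-85/12 - 40·(x - 1/2)/3 + 5·(x - 1/2)^2/3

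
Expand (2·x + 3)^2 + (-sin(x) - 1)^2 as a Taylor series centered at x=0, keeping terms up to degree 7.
-x^7/2520 + 2·x^6/45 + x^5/60 - x^4/3 - x^3/3 + 5·x^2 + 14·x + 10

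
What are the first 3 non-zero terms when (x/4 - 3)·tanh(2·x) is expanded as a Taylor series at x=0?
8·x^3 + x^2/2 - 6·x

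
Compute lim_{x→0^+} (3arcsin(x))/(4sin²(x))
Both numerator and denominator → 0 as x → 0^+; this is a 0/0 indeterminate form.
Expand each to leading order near x = 0: numerator ~ 3·x, denominator ~ 4·x^2.
The limit of the ratio is ∞.

Final answer: ∞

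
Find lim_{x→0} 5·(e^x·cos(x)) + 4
Direct substitution at x = 0 gives 9.

Final answer: 9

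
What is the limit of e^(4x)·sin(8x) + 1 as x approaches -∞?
Evaluate the dominant behaviour as x → -∞; each term tends to a finite value or vanishes.
Limit = 1.

Final answer: 1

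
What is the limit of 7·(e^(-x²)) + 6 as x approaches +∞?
Evaluate the dominant behaviour as x → +∞; each term tends to a finite value or vanishes.
Limit = 6.

Final answer: 6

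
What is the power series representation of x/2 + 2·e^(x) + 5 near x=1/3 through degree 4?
2·e^(1/3) + 31/6 + (1/2 + 2·e^(1/3))·(x - 1/3) + e^(1/3)·(x - 1/3)^2 + e^(1/3)·(x - 1/3)^3/3 + e^(1/3)·(x - 1/3)^4/12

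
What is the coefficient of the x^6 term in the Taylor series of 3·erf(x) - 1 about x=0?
Expand to order 6: 3·erf(x) - 1 = 3·x^5/(5·√(π)) - 2·x^3/√(π) + 6·x/√(π) - 1 + O(x^7).
The coefficient of x^6 is 0.

Final answer: 0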